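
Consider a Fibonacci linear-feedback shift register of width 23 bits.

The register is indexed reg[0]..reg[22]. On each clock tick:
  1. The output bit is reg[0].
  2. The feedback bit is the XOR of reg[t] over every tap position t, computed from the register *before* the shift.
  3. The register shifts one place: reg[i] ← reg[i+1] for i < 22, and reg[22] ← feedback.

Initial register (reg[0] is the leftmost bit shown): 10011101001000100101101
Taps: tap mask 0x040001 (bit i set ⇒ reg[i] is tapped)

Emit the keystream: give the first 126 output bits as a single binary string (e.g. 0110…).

100111010010001001011011111001010110111111001001100001101110100011010101101000001101011100010011110111110101010010000011101000

tick  register→output (feedback)
  0  10011101001000100101101→1 (1)
  1  00111010010001001011011→0 (1)
  2  01110100100010010110111→0 (1)
  3  11101001000100101101111→1 (1)
  4  11010010001001011011111→1 (0)
  5  10100100010010110111110→1 (0)
  6  01001000100101101111100→0 (1)
  7  10010001001011011111001→1 (0)
  8  00100010010110111110010→0 (1)
  9  01000100101101111100101→0 (0)
 10  10001001011011111001010→1 (1)
 11  00010010110111110010101→0 (1)
 12  00100101101111100101011→0 (0)
 13  01001011011111001010110→0 (1)
 14  10010110111110010101101→1 (1)
 15  00101101111100101011011→0 (1)
 16  01011011111001010110111→0 (1)
 17  10110111110010101101111→1 (1)
 18  01101111100101011011111→0 (1)
 19  11011111001010110111111→1 (0)
 20  10111110010101101111110→1 (0)
 21  01111100101011011111100→0 (1)
 22  11111001010110111111001→1 (0)
 23  11110010101101111110010→1 (0)
 24  11100101011011111100100→1 (1)
 25  11001010110111111001001→1 (1)
 26  10010101101111110010011→1 (0)
 27  00101011011111100100110→0 (0)
 28  01010110111111001001100→0 (0)
 29  10101101111110010011000→1 (0)
 30  01011011111100100110000→0 (1)
 31  10110111111001001100001→1 (1)
 32  01101111110010011000011→0 (0)
 33  11011111100100110000110→1 (1)
 34  10111111001001100001101→1 (1)
 35  01111110010011000011011→0 (1)
 36  11111100100110000110111→1 (0)
 37  11111001001100001101110→1 (1)
 38  11110010011000011011101→1 (0)
 39  11100100110000110111010→1 (0)
 40  11001001100001101110100→1 (0)
 41  10010011000011011101000→1 (1)
 42  00100110000110111010001→0 (1)
 43  01001100001101110100011→0 (0)
 44  10011000011011101000110→1 (1)
 45  00110000110111010001101→0 (0)
 46  01100001101110100011010→0 (1)
 47  11000011011101000110101→1 (0)
 48  10000110111010001101010→1 (1)
 49  00001101110100011010101→0 (1)
 50  00011011101000110101011→0 (0)
 51  00110111010001101010110→0 (1)
 52  01101110100011010101101→0 (0)
 53  11011101000110101011010→1 (0)
 54  10111010001101010110100→1 (0)
 55  01110100011010101101000→0 (0)
 56  11101000110101011010000→1 (0)
 57  11010001101010110100000→1 (1)
 58  10100011010101101000001→1 (1)
 59  01000110101011010000011→0 (0)
 60  10001101010110100000110→1 (1)
 61  00011010101101000001101→0 (0)
 62  00110101011010000011010→0 (1)
 63  01101010110100000110101→0 (1)
 64  11010101101000001101011→1 (1)
 65  10101011010000011010111→1 (0)
 66  01010110100000110101110→0 (0)
 67  10101101000001101011100→1 (0)
 68  01011010000011010111000→0 (1)
 69  10110100000110101110001→1 (0)
 70  01101000001101011100010→0 (0)
 71  11010000011010111000100→1 (1)
 72  10100000110101110001001→1 (1)
 73  01000001101011100010011→0 (1)
 74  10000011010111000100111→1 (1)
 75  00000110101110001001111→0 (0)
 76  00001101011100010011110→0 (1)
 77  00011010111000100111101→0 (1)
 78  00110101110001001111011→0 (1)
 79  01101011100010011110111→0 (1)
 80  11010111000100111101111→1 (1)
 81  10101110001001111011111→1 (0)
 82  01011100010011110111110→0 (1)
 83  10111000100111101111101→1 (0)
 84  01110001001111011111010→0 (1)
 85  11100010011110111110101→1 (0)
 86  11000100111101111101010→1 (1)
 87  10001001111011111010101→1 (0)
 88  00010011110111110101010→0 (0)
 89  00100111101111101010100→0 (1)
 90  01001111011111010101001→0 (0)
 91  10011110111110101010010→1 (0)
 92  00111101111101010100100→0 (0)
 93  01111011111010101001000→0 (0)
 94  11110111110101010010000→1 (0)
 95  11101111101010100100000→1 (1)
 96  11011111010101001000001→1 (1)
 97  10111110101010010000011→1 (1)
 98  01111101010100100000111→0 (0)
 99  11111010101001000001110→1 (1)
100  11110101010010000011101→1 (0)
101  11101010100100000111010→1 (0)
102  11010101001000001110100→1 (0)
103  10101010010000011101000→1 (1)
104  01010100100000111010001→0 (1)
105  10101001000001110100011→1 (1)
106  01010010000011101000111→0 (0)
107  10100100000111010001110→1 (1)
108  01001000001110100011101→0 (1)
109  10010000011101000111011→1 (0)
110  00100000111010001110110→0 (1)
111  01000001110100011101101→0 (0)
112  10000011101000111011010→1 (0)
113  00000111010001110110100→0 (1)
114  00001110100011101101001→0 (0)
115  00011101000111011010010→0 (1)
116  00111010001110110100101→0 (0)
117  01110100011101101001010→0 (0)
118  11101000111011010010100→1 (0)
119  11010001110110100101000→1 (1)
120  10100011101101001010001→1 (0)
121  01000111011010010100010→0 (0)
122  10001110110100101000100→1 (1)
123  00011101101001010001001→0 (0)
124  00111011010010100010010→0 (1)
125  01110110100101000100101→0 (0)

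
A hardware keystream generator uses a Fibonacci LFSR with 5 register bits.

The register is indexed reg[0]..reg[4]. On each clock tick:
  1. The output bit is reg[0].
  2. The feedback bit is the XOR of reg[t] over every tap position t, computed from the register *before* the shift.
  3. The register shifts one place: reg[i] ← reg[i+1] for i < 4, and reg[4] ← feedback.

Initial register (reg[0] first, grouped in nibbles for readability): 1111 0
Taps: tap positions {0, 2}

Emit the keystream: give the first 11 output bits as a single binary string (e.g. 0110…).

11110001101

step | reg (before) | out | fb
   0 | 11110 | 1 | 0
   1 | 11100 | 1 | 0
   2 | 11000 | 1 | 1
   3 | 10001 | 1 | 1
   4 | 00011 | 0 | 0
   5 | 00110 | 0 | 1
   6 | 01101 | 0 | 1
   7 | 11011 | 1 | 1
   8 | 10111 | 1 | 0
   9 | 01110 | 0 | 1
  10 | 11101 | 1 | 0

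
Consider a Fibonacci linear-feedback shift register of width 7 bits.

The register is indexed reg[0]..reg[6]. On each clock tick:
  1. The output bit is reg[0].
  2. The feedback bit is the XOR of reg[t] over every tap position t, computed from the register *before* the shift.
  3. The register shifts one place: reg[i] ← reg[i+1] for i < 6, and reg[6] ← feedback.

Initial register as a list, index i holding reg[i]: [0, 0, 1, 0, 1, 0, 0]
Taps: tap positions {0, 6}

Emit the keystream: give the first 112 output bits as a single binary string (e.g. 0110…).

k : reg_k → out_k, fb_k
0: 0010100 → 0, fb=0
1: 0101000 → 0, fb=0
2: 1010000 → 1, fb=1
3: 0100001 → 0, fb=1
4: 1000011 → 1, fb=0
5: 0000110 → 0, fb=0
6: 0001100 → 0, fb=0
7: 0011000 → 0, fb=0
8: 0110000 → 0, fb=0
9: 1100000 → 1, fb=1
10: 1000001 → 1, fb=0
11: 0000010 → 0, fb=0
12: 0000100 → 0, fb=0
13: 0001000 → 0, fb=0
14: 0010000 → 0, fb=0
15: 0100000 → 0, fb=0
16: 1000000 → 1, fb=1
17: 0000001 → 0, fb=1
18: 0000011 → 0, fb=1
19: 0000111 → 0, fb=1
20: 0001111 → 0, fb=1
21: 0011111 → 0, fb=1
22: 0111111 → 0, fb=1
23: 1111111 → 1, fb=0
24: 1111110 → 1, fb=1
25: 1111101 → 1, fb=0
26: 1111010 → 1, fb=1
27: 1110101 → 1, fb=0
28: 1101010 → 1, fb=1
29: 1010101 → 1, fb=0
30: 0101010 → 0, fb=0
31: 1010100 → 1, fb=1
32: 0101001 → 0, fb=1
33: 1010011 → 1, fb=0
34: 0100110 → 0, fb=0
35: 1001100 → 1, fb=1
36: 0011001 → 0, fb=1
37: 0110011 → 0, fb=1
38: 1100111 → 1, fb=0
39: 1001110 → 1, fb=1
40: 0011101 → 0, fb=1
41: 0111011 → 0, fb=1
42: 1110111 → 1, fb=0
43: 1101110 → 1, fb=1
44: 1011101 → 1, fb=0
45: 0111010 → 0, fb=0
46: 1110100 → 1, fb=1
47: 1101001 → 1, fb=0
48: 1010010 → 1, fb=1
49: 0100101 → 0, fb=1
50: 1001011 → 1, fb=0
51: 0010110 → 0, fb=0
52: 0101100 → 0, fb=0
53: 1011000 → 1, fb=1
54: 0110001 → 0, fb=1
55: 1100011 → 1, fb=0
56: 1000110 → 1, fb=1
57: 0001101 → 0, fb=1
58: 0011011 → 0, fb=1
59: 0110111 → 0, fb=1
60: 1101111 → 1, fb=0
61: 1011110 → 1, fb=1
62: 0111101 → 0, fb=1
63: 1111011 → 1, fb=0
64: 1110110 → 1, fb=1
65: 1101101 → 1, fb=0
66: 1011010 → 1, fb=1
67: 0110101 → 0, fb=1
68: 1101011 → 1, fb=0
69: 1010110 → 1, fb=1
70: 0101101 → 0, fb=1
71: 1011011 → 1, fb=0
72: 0110110 → 0, fb=0
73: 1101100 → 1, fb=1
74: 1011001 → 1, fb=0
75: 0110010 → 0, fb=0
76: 1100100 → 1, fb=1
77: 1001001 → 1, fb=0
78: 0010010 → 0, fb=0
79: 0100100 → 0, fb=0
80: 1001000 → 1, fb=1
81: 0010001 → 0, fb=1
82: 0100011 → 0, fb=1
83: 1000111 → 1, fb=0
84: 0001110 → 0, fb=0
85: 0011100 → 0, fb=0
86: 0111000 → 0, fb=0
87: 1110000 → 1, fb=1
88: 1100001 → 1, fb=0
89: 1000010 → 1, fb=1
90: 0000101 → 0, fb=1
91: 0001011 → 0, fb=1
92: 0010111 → 0, fb=1
93: 0101111 → 0, fb=1
94: 1011111 → 1, fb=0
95: 0111110 → 0, fb=0
96: 1111100 → 1, fb=1
97: 1111001 → 1, fb=0
98: 1110010 → 1, fb=1
99: 1100101 → 1, fb=0
100: 1001010 → 1, fb=1
101: 0010101 → 0, fb=1
102: 0101011 → 0, fb=1
103: 1010111 → 1, fb=0
104: 0101110 → 0, fb=0
105: 1011100 → 1, fb=1
106: 0111001 → 0, fb=1
107: 1110011 → 1, fb=0
108: 1100110 → 1, fb=1
109: 1001101 → 1, fb=0
110: 0011010 → 0, fb=0
111: 0110100 → 0, fb=0

0010100001100000100000011111110101010011001110111010010110001101111011010110110010010001110000101111100101011100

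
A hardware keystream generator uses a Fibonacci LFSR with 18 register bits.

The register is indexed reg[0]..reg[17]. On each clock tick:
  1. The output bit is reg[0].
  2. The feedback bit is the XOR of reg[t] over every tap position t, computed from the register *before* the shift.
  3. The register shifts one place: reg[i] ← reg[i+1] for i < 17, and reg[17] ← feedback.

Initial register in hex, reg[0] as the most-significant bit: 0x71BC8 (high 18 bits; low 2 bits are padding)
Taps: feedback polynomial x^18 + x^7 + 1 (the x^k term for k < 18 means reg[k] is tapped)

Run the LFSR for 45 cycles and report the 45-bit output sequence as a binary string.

011100011011110010101011111110100101010110110

k : reg_k → out_k, fb_k
0: 011100011011110010 → 0, fb=1
1: 111000110111100101 → 1, fb=0
2: 110001101111001010 → 1, fb=1
3: 100011011110010101 → 1, fb=0
4: 000110111100101010 → 0, fb=1
5: 001101111001010101 → 0, fb=1
6: 011011110010101011 → 0, fb=1
7: 110111100101010111 → 1, fb=1
8: 101111001010101111 → 1, fb=1
9: 011110010101011111 → 0, fb=1
10: 111100101010111111 → 1, fb=1
11: 111001010101111111 → 1, fb=0
12: 110010101011111110 → 1, fb=1
13: 100101010111111101 → 1, fb=0
14: 001010101111111010 → 0, fb=0
15: 010101011111110100 → 0, fb=1
16: 101010111111101001 → 1, fb=0
17: 010101111111010010 → 0, fb=1
18: 101011111110100101 → 1, fb=0
19: 010111111101001010 → 0, fb=1
20: 101111111010010101 → 1, fb=0
21: 011111110100101010 → 0, fb=1
22: 111111101001010101 → 1, fb=1
23: 111111010010101011 → 1, fb=0
24: 111110100101010110 → 1, fb=1
25: 111101001010101101 → 1, fb=1
26: 111010010101011011 → 1, fb=0
27: 110100101010110110 → 1, fb=1
28: 101001010101101101 → 1, fb=0
29: 010010101011011010 → 0, fb=0
30: 100101010110110100 → 1, fb=0
31: 001010101101101000 → 0, fb=0
32: 010101011011010000 → 0, fb=1
33: 101010110110100001 → 1, fb=0
34: 010101101101000010 → 0, fb=0
35: 101011011010000100 → 1, fb=0
36: 010110110100001000 → 0, fb=1
37: 101101101000010001 → 1, fb=1
38: 011011010000100011 → 0, fb=1
39: 110110100001000111 → 1, fb=1
40: 101101000010001111 → 1, fb=1
41: 011010000100011111 → 0, fb=0
42: 110100001000111110 → 1, fb=1
43: 101000010001111101 → 1, fb=0
44: 010000100011111010 → 0, fb=0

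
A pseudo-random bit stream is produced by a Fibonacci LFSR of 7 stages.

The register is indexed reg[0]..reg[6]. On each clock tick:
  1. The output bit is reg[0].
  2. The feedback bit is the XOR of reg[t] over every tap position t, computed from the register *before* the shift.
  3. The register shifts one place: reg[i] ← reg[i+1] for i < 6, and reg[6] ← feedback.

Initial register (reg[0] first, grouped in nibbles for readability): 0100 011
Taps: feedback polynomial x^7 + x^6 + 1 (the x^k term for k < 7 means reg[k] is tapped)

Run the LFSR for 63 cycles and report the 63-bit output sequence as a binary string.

step | reg (before) | out | fb
   0 | 0100011 | 0 | 1
   1 | 1000111 | 1 | 0
   2 | 0001110 | 0 | 0
   3 | 0011100 | 0 | 0
   4 | 0111000 | 0 | 0
   5 | 1110000 | 1 | 1
   6 | 1100001 | 1 | 0
   7 | 1000010 | 1 | 1
   8 | 0000101 | 0 | 1
   9 | 0001011 | 0 | 1
  10 | 0010111 | 0 | 1
  11 | 0101111 | 0 | 1
  12 | 1011111 | 1 | 0
  13 | 0111110 | 0 | 0
  14 | 1111100 | 1 | 1
  15 | 1111001 | 1 | 0
  16 | 1110010 | 1 | 1
  17 | 1100101 | 1 | 0
  18 | 1001010 | 1 | 1
  19 | 0010101 | 0 | 1
  20 | 0101011 | 0 | 1
  21 | 1010111 | 1 | 0
  22 | 0101110 | 0 | 0
  23 | 1011100 | 1 | 1
  24 | 0111001 | 0 | 1
  25 | 1110011 | 1 | 0
  26 | 1100110 | 1 | 1
  27 | 1001101 | 1 | 0
  28 | 0011010 | 0 | 0
  29 | 0110100 | 0 | 0
  30 | 1101000 | 1 | 1
  31 | 1010001 | 1 | 0
  32 | 0100010 | 0 | 0
  33 | 1000100 | 1 | 1
  34 | 0001001 | 0 | 1
  35 | 0010011 | 0 | 1
  36 | 0100111 | 0 | 1
  37 | 1001111 | 1 | 0
  38 | 0011110 | 0 | 0
  39 | 0111100 | 0 | 0
  40 | 1111000 | 1 | 1
  41 | 1110001 | 1 | 0
  42 | 1100010 | 1 | 1
  43 | 1000101 | 1 | 0
  44 | 0001010 | 0 | 0
  45 | 0010100 | 0 | 0
  46 | 0101000 | 0 | 0
  47 | 1010000 | 1 | 1
  48 | 0100001 | 0 | 1
  49 | 1000011 | 1 | 0
  50 | 0000110 | 0 | 0
  51 | 0001100 | 0 | 0
  52 | 0011000 | 0 | 0
  53 | 0110000 | 0 | 0
  54 | 1100000 | 1 | 1
  55 | 1000001 | 1 | 0
  56 | 0000010 | 0 | 0
  57 | 0000100 | 0 | 0
  58 | 0001000 | 0 | 0
  59 | 0010000 | 0 | 0
  60 | 0100000 | 0 | 0
  61 | 1000000 | 1 | 1
  62 | 0000001 | 0 | 1

010001110000101111100101011100110100010011110001010000110000010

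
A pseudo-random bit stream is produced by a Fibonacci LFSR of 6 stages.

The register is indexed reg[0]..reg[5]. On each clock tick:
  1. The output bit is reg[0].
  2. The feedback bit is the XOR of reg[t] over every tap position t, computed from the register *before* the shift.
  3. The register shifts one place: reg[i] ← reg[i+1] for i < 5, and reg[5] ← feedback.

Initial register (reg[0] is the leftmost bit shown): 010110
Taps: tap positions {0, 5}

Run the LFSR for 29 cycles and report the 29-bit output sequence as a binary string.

step | reg (before) | out | fb
   0 | 010110 | 0 | 0
   1 | 101100 | 1 | 1
   2 | 011001 | 0 | 1
   3 | 110011 | 1 | 0
   4 | 100110 | 1 | 1
   5 | 001101 | 0 | 1
   6 | 011011 | 0 | 1
   7 | 110111 | 1 | 0
   8 | 101110 | 1 | 1
   9 | 011101 | 0 | 1
  10 | 111011 | 1 | 0
  11 | 110110 | 1 | 1
  12 | 101101 | 1 | 0
  13 | 011010 | 0 | 0
  14 | 110100 | 1 | 1
  15 | 101001 | 1 | 0
  16 | 010010 | 0 | 0
  17 | 100100 | 1 | 1
  18 | 001001 | 0 | 1
  19 | 010011 | 0 | 1
  20 | 100111 | 1 | 0
  21 | 001110 | 0 | 0
  22 | 011100 | 0 | 0
  23 | 111000 | 1 | 1
  24 | 110001 | 1 | 0
  25 | 100010 | 1 | 1
  26 | 000101 | 0 | 1
  27 | 001011 | 0 | 1
  28 | 010111 | 0 | 1

01011001101110110100100111000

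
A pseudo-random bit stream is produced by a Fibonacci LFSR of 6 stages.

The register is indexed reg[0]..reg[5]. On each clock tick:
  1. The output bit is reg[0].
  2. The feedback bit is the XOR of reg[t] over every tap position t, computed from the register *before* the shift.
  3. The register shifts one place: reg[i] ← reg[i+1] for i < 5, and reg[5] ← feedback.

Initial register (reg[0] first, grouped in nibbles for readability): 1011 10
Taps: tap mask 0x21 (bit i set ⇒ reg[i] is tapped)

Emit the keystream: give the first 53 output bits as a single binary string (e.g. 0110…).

10111011010010011100010111100101000110000100000111111

k : reg_k → out_k, fb_k
0: 101110 → 1, fb=1
1: 011101 → 0, fb=1
2: 111011 → 1, fb=0
3: 110110 → 1, fb=1
4: 101101 → 1, fb=0
5: 011010 → 0, fb=0
6: 110100 → 1, fb=1
7: 101001 → 1, fb=0
8: 010010 → 0, fb=0
9: 100100 → 1, fb=1
10: 001001 → 0, fb=1
11: 010011 → 0, fb=1
12: 100111 → 1, fb=0
13: 001110 → 0, fb=0
14: 011100 → 0, fb=0
15: 111000 → 1, fb=1
16: 110001 → 1, fb=0
17: 100010 → 1, fb=1
18: 000101 → 0, fb=1
19: 001011 → 0, fb=1
20: 010111 → 0, fb=1
21: 101111 → 1, fb=0
22: 011110 → 0, fb=0
23: 111100 → 1, fb=1
24: 111001 → 1, fb=0
25: 110010 → 1, fb=1
26: 100101 → 1, fb=0
27: 001010 → 0, fb=0
28: 010100 → 0, fb=0
29: 101000 → 1, fb=1
30: 010001 → 0, fb=1
31: 100011 → 1, fb=0
32: 000110 → 0, fb=0
33: 001100 → 0, fb=0
34: 011000 → 0, fb=0
35: 110000 → 1, fb=1
36: 100001 → 1, fb=0
37: 000010 → 0, fb=0
38: 000100 → 0, fb=0
39: 001000 → 0, fb=0
40: 010000 → 0, fb=0
41: 100000 → 1, fb=1
42: 000001 → 0, fb=1
43: 000011 → 0, fb=1
44: 000111 → 0, fb=1
45: 001111 → 0, fb=1
46: 011111 → 0, fb=1
47: 111111 → 1, fb=0
48: 111110 → 1, fb=1
49: 111101 → 1, fb=0
50: 111010 → 1, fb=1
51: 110101 → 1, fb=0
52: 101010 → 1, fb=1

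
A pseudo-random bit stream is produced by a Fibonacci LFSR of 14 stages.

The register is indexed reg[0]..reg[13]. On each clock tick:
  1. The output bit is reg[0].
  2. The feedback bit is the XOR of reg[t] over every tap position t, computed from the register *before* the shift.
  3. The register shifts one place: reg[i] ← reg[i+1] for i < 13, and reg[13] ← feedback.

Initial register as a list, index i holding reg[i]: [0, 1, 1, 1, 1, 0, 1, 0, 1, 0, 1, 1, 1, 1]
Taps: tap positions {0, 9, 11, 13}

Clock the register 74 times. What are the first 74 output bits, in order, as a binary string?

step | reg (before) | out | fb
   0 | 01111010101111 | 0 | 0
   1 | 11110101011110 | 1 | 1
   2 | 11101010111101 | 1 | 0
   3 | 11010101111010 | 1 | 0
   4 | 10101011110100 | 1 | 1
   5 | 01010111101001 | 0 | 1
   6 | 10101111010011 | 1 | 1
   7 | 01011110100111 | 0 | 0
   8 | 10111101001110 | 1 | 0
   9 | 01111010011100 | 0 | 0
  10 | 11110100111000 | 1 | 0
  11 | 11101001110000 | 1 | 0
  12 | 11010011100000 | 1 | 1
  13 | 10100111000001 | 1 | 0
  14 | 01001110000010 | 0 | 0
  15 | 10011100000100 | 1 | 0
  16 | 00111000001000 | 0 | 0
  17 | 01110000010000 | 0 | 1
  18 | 11100000100001 | 1 | 0
  19 | 11000001000010 | 1 | 1
  20 | 10000010000101 | 1 | 1
  21 | 00000100001011 | 0 | 1
  22 | 00001000010111 | 0 | 1
  23 | 00010000101111 | 0 | 0
  24 | 00100001011110 | 0 | 0
  25 | 01000010111100 | 0 | 0
  26 | 10000101111000 | 1 | 0
  27 | 00001011110000 | 0 | 1
  28 | 00010111100001 | 0 | 1
  29 | 00101111000011 | 0 | 1
  30 | 01011110000111 | 0 | 0
  31 | 10111100001110 | 1 | 0
  32 | 01111000011100 | 0 | 0
  33 | 11110000111000 | 1 | 0
  34 | 11100001110000 | 1 | 0
  35 | 11000011100000 | 1 | 1
  36 | 10000111000001 | 1 | 0
  37 | 00001110000010 | 0 | 0
  38 | 00011100000100 | 0 | 1
  39 | 00111000001001 | 0 | 1
  40 | 01110000010011 | 0 | 0
  41 | 11100000100110 | 1 | 0
  42 | 11000001001100 | 1 | 0
  43 | 10000010011000 | 1 | 0
  44 | 00000100110000 | 0 | 1
  45 | 00001001100001 | 0 | 1
  46 | 00010011000011 | 0 | 1
  47 | 00100110000111 | 0 | 0
  48 | 01001100001110 | 0 | 1
  49 | 10011000011101 | 1 | 0
  50 | 00110000111010 | 0 | 1
  51 | 01100001110101 | 0 | 1
  52 | 11000011101011 | 1 | 0
  53 | 10000111010110 | 1 | 1
  54 | 00001110101101 | 0 | 0
  55 | 00011101011010 | 0 | 1
  56 | 00111010110101 | 0 | 1
  57 | 01110101101011 | 0 | 1
  58 | 11101011010111 | 1 | 0
  59 | 11010110101110 | 1 | 0
  60 | 10101101011100 | 1 | 1
  61 | 01011010111001 | 0 | 0
  62 | 10110101110010 | 1 | 0
  63 | 01101011100100 | 0 | 1
  64 | 11010111001001 | 1 | 0
  65 | 10101110010010 | 1 | 0
  66 | 01011100100100 | 0 | 1
  67 | 10111001001001 | 1 | 0
  68 | 01110010010010 | 0 | 1
  69 | 11100100100101 | 1 | 1
  70 | 11001001001011 | 1 | 0
  71 | 10010010010110 | 1 | 1
  72 | 00100100101101 | 0 | 0
  73 | 01001001011010 | 0 | 1

01111010101111010011100000100001011110000111000001001100001110101101011100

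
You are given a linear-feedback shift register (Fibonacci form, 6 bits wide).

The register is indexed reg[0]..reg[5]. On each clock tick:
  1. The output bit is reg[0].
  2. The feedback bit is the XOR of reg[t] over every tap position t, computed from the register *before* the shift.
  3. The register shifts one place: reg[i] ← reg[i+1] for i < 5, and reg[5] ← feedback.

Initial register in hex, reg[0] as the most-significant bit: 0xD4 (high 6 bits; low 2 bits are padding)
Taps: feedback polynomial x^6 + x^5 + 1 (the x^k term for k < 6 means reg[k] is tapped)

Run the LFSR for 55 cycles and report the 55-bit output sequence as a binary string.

step | reg (before) | out | fb
   0 | 110101 | 1 | 0
   1 | 101010 | 1 | 1
   2 | 010101 | 0 | 1
   3 | 101011 | 1 | 0
   4 | 010110 | 0 | 0
   5 | 101100 | 1 | 1
   6 | 011001 | 0 | 1
   7 | 110011 | 1 | 0
   8 | 100110 | 1 | 1
   9 | 001101 | 0 | 1
  10 | 011011 | 0 | 1
  11 | 110111 | 1 | 0
  12 | 101110 | 1 | 1
  13 | 011101 | 0 | 1
  14 | 111011 | 1 | 0
  15 | 110110 | 1 | 1
  16 | 101101 | 1 | 0
  17 | 011010 | 0 | 0
  18 | 110100 | 1 | 1
  19 | 101001 | 1 | 0
  20 | 010010 | 0 | 0
  21 | 100100 | 1 | 1
  22 | 001001 | 0 | 1
  23 | 010011 | 0 | 1
  24 | 100111 | 1 | 0
  25 | 001110 | 0 | 0
  26 | 011100 | 0 | 0
  27 | 111000 | 1 | 1
  28 | 110001 | 1 | 0
  29 | 100010 | 1 | 1
  30 | 000101 | 0 | 1
  31 | 001011 | 0 | 1
  32 | 010111 | 0 | 1
  33 | 101111 | 1 | 0
  34 | 011110 | 0 | 0
  35 | 111100 | 1 | 1
  36 | 111001 | 1 | 0
  37 | 110010 | 1 | 1
  38 | 100101 | 1 | 0
  39 | 001010 | 0 | 0
  40 | 010100 | 0 | 0
  41 | 101000 | 1 | 1
  42 | 010001 | 0 | 1
  43 | 100011 | 1 | 0
  44 | 000110 | 0 | 0
  45 | 001100 | 0 | 0
  46 | 011000 | 0 | 0
  47 | 110000 | 1 | 1
  48 | 100001 | 1 | 0
  49 | 000010 | 0 | 0
  50 | 000100 | 0 | 0
  51 | 001000 | 0 | 0
  52 | 010000 | 0 | 0
  53 | 100000 | 1 | 1
  54 | 000001 | 0 | 1

1101010110011011101101001001110001011110010100011000010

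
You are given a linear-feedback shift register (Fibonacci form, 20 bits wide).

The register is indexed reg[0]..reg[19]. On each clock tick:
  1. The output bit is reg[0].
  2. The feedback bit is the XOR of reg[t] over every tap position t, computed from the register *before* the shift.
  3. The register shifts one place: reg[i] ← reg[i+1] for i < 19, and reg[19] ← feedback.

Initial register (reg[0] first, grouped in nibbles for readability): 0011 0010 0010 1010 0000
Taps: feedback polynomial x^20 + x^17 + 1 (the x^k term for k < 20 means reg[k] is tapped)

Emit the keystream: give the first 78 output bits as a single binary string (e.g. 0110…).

001100100010101000000011010010111101101101011111010101110101111000110011000101

k : reg_k → out_k, fb_k
0: 00110010001010100000 → 0, fb=0
1: 01100100010101000000 → 0, fb=0
2: 11001000101010000000 → 1, fb=1
3: 10010001010100000001 → 1, fb=1
4: 00100010101000000011 → 0, fb=0
5: 01000101010000000110 → 0, fb=1
6: 10001010100000001101 → 1, fb=0
7: 00010101000000011010 → 0, fb=0
8: 00101010000000110100 → 0, fb=1
9: 01010100000001101001 → 0, fb=0
10: 10101000000011010010 → 1, fb=1
11: 01010000000110100101 → 0, fb=1
12: 10100000001101001011 → 1, fb=1
13: 01000000011010010111 → 0, fb=1
14: 10000000110100101111 → 1, fb=0
15: 00000001101001011110 → 0, fb=1
16: 00000011010010111101 → 0, fb=1
17: 00000110100101111011 → 0, fb=0
18: 00001101001011110110 → 0, fb=1
19: 00011010010111101101 → 0, fb=1
20: 00110100101111011011 → 0, fb=0
21: 01101001011110110110 → 0, fb=1
22: 11010010111101101101 → 1, fb=0
23: 10100101111011011010 → 1, fb=1
24: 01001011110110110101 → 0, fb=1
25: 10010111101101101011 → 1, fb=1
26: 00101111011011010111 → 0, fb=1
27: 01011110110110101111 → 0, fb=1
28: 10111101101101011111 → 1, fb=0
29: 01111011011010111110 → 0, fb=1
30: 11110110110101111101 → 1, fb=0
31: 11101101101011111010 → 1, fb=1
32: 11011011010111110101 → 1, fb=0
33: 10110110101111101010 → 1, fb=1
34: 01101101011111010101 → 0, fb=1
35: 11011010111110101011 → 1, fb=1
36: 10110101111101010111 → 1, fb=0
37: 01101011111010101110 → 0, fb=1
38: 11010111110101011101 → 1, fb=0
39: 10101111101010111010 → 1, fb=1
40: 01011111010101110101 → 0, fb=1
41: 10111110101011101011 → 1, fb=1
42: 01111101010111010111 → 0, fb=1
43: 11111010101110101111 → 1, fb=0
44: 11110101011101011110 → 1, fb=0
45: 11101010111010111100 → 1, fb=0
46: 11010101110101111000 → 1, fb=1
47: 10101011101011110001 → 1, fb=1
48: 01010111010111100011 → 0, fb=0
49: 10101110101111000110 → 1, fb=0
50: 01011101011110001100 → 0, fb=1
51: 10111010111100011001 → 1, fb=1
52: 01110101111000110011 → 0, fb=0
53: 11101011110001100110 → 1, fb=0
54: 11010111100011001100 → 1, fb=0
55: 10101111000110011000 → 1, fb=1
56: 01011110001100110001 → 0, fb=0
57: 10111100011001100010 → 1, fb=1
58: 01111000110011000101 → 0, fb=1
59: 11110001100110001011 → 1, fb=1
60: 11100011001100010111 → 1, fb=0
61: 11000110011000101110 → 1, fb=0
62: 10001100110001011100 → 1, fb=0
63: 00011001100010111000 → 0, fb=0
64: 00110011000101110000 → 0, fb=0
65: 01100110001011100000 → 0, fb=0
66: 11001100010111000000 → 1, fb=1
67: 10011000101110000001 → 1, fb=1
68: 00110001011100000011 → 0, fb=0
69: 01100010111000000110 → 0, fb=1
70: 11000101110000001101 → 1, fb=0
71: 10001011100000011010 → 1, fb=1
72: 00010111000000110101 → 0, fb=1
73: 00101110000001101011 → 0, fb=0
74: 01011100000011010110 → 0, fb=1
75: 10111000000110101101 → 1, fb=0
76: 01110000001101011010 → 0, fb=0
77: 11100000011010110100 → 1, fb=0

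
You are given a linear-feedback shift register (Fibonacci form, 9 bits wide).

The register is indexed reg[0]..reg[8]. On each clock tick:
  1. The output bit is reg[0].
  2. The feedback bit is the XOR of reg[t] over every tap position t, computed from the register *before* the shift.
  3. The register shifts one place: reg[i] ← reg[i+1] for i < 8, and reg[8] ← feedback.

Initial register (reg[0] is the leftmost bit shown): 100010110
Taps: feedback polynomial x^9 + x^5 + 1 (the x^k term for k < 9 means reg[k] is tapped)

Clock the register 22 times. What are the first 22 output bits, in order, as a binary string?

1000101101110010100100

tick  register→output (feedback)
  0  100010110→1 (1)
  1  000101101→0 (1)
  2  001011011→0 (1)
  3  010110111→0 (0)
  4  101101110→1 (0)
  5  011011100→0 (1)
  6  110111001→1 (0)
  7  101110010→1 (1)
  8  011100101→0 (0)
  9  111001010→1 (0)
 10  110010100→1 (1)
 11  100101001→1 (0)
 12  001010010→0 (0)
 13  010100100→0 (0)
 14  101001000→1 (0)
 15  010010000→0 (0)
 16  100100000→1 (1)
 17  001000001→0 (0)
 18  010000010→0 (0)
 19  100000100→1 (1)
 20  000001001→0 (1)
 21  000010011→0 (0)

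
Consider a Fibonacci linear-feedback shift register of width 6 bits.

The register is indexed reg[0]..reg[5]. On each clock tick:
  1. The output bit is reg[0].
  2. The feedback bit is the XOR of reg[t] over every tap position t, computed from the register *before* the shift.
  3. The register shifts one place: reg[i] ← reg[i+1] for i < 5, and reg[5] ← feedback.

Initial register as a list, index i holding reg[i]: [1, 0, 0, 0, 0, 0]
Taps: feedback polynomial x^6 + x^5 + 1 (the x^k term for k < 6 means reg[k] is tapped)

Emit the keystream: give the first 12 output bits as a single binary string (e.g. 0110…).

100000111111

tick  register→output (feedback)
  0  100000→1 (1)
  1  000001→0 (1)
  2  000011→0 (1)
  3  000111→0 (1)
  4  001111→0 (1)
  5  011111→0 (1)
  6  111111→1 (0)
  7  111110→1 (1)
  8  111101→1 (0)
  9  111010→1 (1)
 10  110101→1 (0)
 11  101010→1 (1)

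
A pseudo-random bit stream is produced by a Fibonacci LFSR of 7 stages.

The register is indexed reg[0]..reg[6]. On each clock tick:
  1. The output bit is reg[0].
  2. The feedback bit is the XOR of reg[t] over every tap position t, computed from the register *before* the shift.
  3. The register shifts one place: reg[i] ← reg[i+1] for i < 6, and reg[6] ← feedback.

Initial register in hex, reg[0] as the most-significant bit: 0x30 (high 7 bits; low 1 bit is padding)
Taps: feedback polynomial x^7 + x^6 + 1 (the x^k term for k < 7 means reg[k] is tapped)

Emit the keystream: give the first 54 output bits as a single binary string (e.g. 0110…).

tick  register→output (feedback)
  0  0011000→0 (0)
  1  0110000→0 (0)
  2  1100000→1 (1)
  3  1000001→1 (0)
  4  0000010→0 (0)
  5  0000100→0 (0)
  6  0001000→0 (0)
  7  0010000→0 (0)
  8  0100000→0 (0)
  9  1000000→1 (1)
 10  0000001→0 (1)
 11  0000011→0 (1)
 12  0000111→0 (1)
 13  0001111→0 (1)
 14  0011111→0 (1)
 15  0111111→0 (1)
 16  1111111→1 (0)
 17  1111110→1 (1)
 18  1111101→1 (0)
 19  1111010→1 (1)
 20  1110101→1 (0)
 21  1101010→1 (1)
 22  1010101→1 (0)
 23  0101010→0 (0)
 24  1010100→1 (1)
 25  0101001→0 (1)
 26  1010011→1 (0)
 27  0100110→0 (0)
 28  1001100→1 (1)
 29  0011001→0 (1)
 30  0110011→0 (1)
 31  1100111→1 (0)
 32  1001110→1 (1)
 33  0011101→0 (1)
 34  0111011→0 (1)
 35  1110111→1 (0)
 36  1101110→1 (1)
 37  1011101→1 (0)
 38  0111010→0 (0)
 39  1110100→1 (1)
 40  1101001→1 (0)
 41  1010010→1 (1)
 42  0100101→0 (1)
 43  1001011→1 (0)
 44  0010110→0 (0)
 45  0101100→0 (0)
 46  1011000→1 (1)
 47  0110001→0 (1)
 48  1100011→1 (0)
 49  1000110→1 (1)
 50  0001101→0 (1)
 51  0011011→0 (1)
 52  0110111→0 (1)
 53  1101111→1 (0)

001100000100000011111110101010011001110111010010110001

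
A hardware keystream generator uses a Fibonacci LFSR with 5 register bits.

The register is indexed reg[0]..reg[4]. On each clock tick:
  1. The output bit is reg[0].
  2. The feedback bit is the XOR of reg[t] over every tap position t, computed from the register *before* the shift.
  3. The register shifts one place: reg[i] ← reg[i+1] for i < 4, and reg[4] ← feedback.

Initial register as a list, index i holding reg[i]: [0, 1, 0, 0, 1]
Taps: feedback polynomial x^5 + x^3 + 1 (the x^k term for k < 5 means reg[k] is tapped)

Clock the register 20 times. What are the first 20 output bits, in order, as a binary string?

k : reg_k → out_k, fb_k
0: 01001 → 0, fb=0
1: 10010 → 1, fb=0
2: 00100 → 0, fb=0
3: 01000 → 0, fb=0
4: 10000 → 1, fb=1
5: 00001 → 0, fb=0
6: 00010 → 0, fb=1
7: 00101 → 0, fb=0
8: 01010 → 0, fb=1
9: 10101 → 1, fb=1
10: 01011 → 0, fb=1
11: 10111 → 1, fb=0
12: 01110 → 0, fb=1
13: 11101 → 1, fb=1
14: 11011 → 1, fb=0
15: 10110 → 1, fb=0
16: 01100 → 0, fb=0
17: 11000 → 1, fb=1
18: 10001 → 1, fb=1
19: 00011 → 0, fb=1

01001000010101110110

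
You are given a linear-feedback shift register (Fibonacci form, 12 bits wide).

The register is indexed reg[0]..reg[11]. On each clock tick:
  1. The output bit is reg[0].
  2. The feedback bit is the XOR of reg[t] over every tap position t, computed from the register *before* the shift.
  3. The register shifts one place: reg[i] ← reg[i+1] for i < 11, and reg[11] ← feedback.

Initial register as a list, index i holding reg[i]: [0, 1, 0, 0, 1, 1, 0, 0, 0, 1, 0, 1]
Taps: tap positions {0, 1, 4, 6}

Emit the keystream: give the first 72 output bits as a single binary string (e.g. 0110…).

010011000101000001011110001010001010110110000100111111111101000010010101

k : reg_k → out_k, fb_k
0: 010011000101 → 0, fb=0
1: 100110001010 → 1, fb=0
2: 001100010100 → 0, fb=0
3: 011000101000 → 0, fb=0
4: 110001010000 → 1, fb=0
5: 100010100000 → 1, fb=1
6: 000101000001 → 0, fb=0
7: 001010000010 → 0, fb=1
8: 010100000101 → 0, fb=1
9: 101000001011 → 1, fb=1
10: 010000010111 → 0, fb=1
11: 100000101111 → 1, fb=0
12: 000001011110 → 0, fb=0
13: 000010111100 → 0, fb=0
14: 000101111000 → 0, fb=1
15: 001011110001 → 0, fb=0
16: 010111100010 → 0, fb=1
17: 101111000101 → 1, fb=0
18: 011110001010 → 0, fb=0
19: 111100010100 → 1, fb=0
20: 111000101000 → 1, fb=1
21: 110001010001 → 1, fb=0
22: 100010100010 → 1, fb=1
23: 000101000101 → 0, fb=0
24: 001010001010 → 0, fb=1
25: 010100010101 → 0, fb=1
26: 101000101011 → 1, fb=0
27: 010001010110 → 0, fb=1
28: 100010101101 → 1, fb=1
29: 000101011011 → 0, fb=0
30: 001010110110 → 0, fb=0
31: 010101101100 → 0, fb=0
32: 101011011000 → 1, fb=0
33: 010110110000 → 0, fb=1
34: 101101100001 → 1, fb=0
35: 011011000010 → 0, fb=0
36: 110110000100 → 1, fb=1
37: 101100001001 → 1, fb=1
38: 011000010011 → 0, fb=1
39: 110000100111 → 1, fb=1
40: 100001001111 → 1, fb=1
41: 000010011111 → 0, fb=1
42: 000100111111 → 0, fb=1
43: 001001111111 → 0, fb=1
44: 010011111111 → 0, fb=1
45: 100111111111 → 1, fb=1
46: 001111111111 → 0, fb=0
47: 011111111110 → 0, fb=1
48: 111111111101 → 1, fb=0
49: 111111111010 → 1, fb=0
50: 111111110100 → 1, fb=0
51: 111111101000 → 1, fb=0
52: 111111010000 → 1, fb=1
53: 111110100001 → 1, fb=0
54: 111101000010 → 1, fb=0
55: 111010000100 → 1, fb=1
56: 110100001001 → 1, fb=0
57: 101000010010 → 1, fb=1
58: 010000100101 → 0, fb=0
59: 100001001010 → 1, fb=1
60: 000010010101 → 0, fb=1
61: 000100101011 → 0, fb=1
62: 001001010111 → 0, fb=0
63: 010010101110 → 0, fb=1
64: 100101011101 → 1, fb=1
65: 001010111011 → 0, fb=0
66: 010101110110 → 0, fb=0
67: 101011101100 → 1, fb=1
68: 010111011001 → 0, fb=0
69: 101110110010 → 1, fb=1
70: 011101100101 → 0, fb=0
71: 111011001010 → 1, fb=1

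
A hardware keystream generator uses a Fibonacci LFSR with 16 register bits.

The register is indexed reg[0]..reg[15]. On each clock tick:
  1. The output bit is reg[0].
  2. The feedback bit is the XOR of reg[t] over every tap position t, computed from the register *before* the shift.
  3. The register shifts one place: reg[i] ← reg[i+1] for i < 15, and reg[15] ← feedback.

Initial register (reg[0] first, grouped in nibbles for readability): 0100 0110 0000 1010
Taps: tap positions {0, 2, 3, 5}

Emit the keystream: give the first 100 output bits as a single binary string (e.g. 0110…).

k : reg_k → out_k, fb_k
0: 0100011000001010 → 0, fb=1
1: 1000110000010101 → 1, fb=0
2: 0001100000101010 → 0, fb=1
3: 0011000001010101 → 0, fb=0
4: 0110000010101010 → 0, fb=1
5: 1100000101010101 → 1, fb=1
6: 1000001010101011 → 1, fb=1
7: 0000010101010111 → 0, fb=1
8: 0000101010101111 → 0, fb=0
9: 0001010101011110 → 0, fb=0
10: 0010101010111100 → 0, fb=1
11: 0101010101111001 → 0, fb=0
12: 1010101011110010 → 1, fb=0
13: 0101010111100100 → 0, fb=0
14: 1010101111001000 → 1, fb=0
15: 0101011110010000 → 0, fb=0
16: 1010111100100000 → 1, fb=1
17: 0101111001000001 → 0, fb=0
18: 1011110010000010 → 1, fb=0
19: 0111100100000100 → 0, fb=0
20: 1111001000001000 → 1, fb=1
21: 1110010000010001 → 1, fb=1
22: 1100100000100011 → 1, fb=1
23: 1001000001000111 → 1, fb=0
24: 0010000010001110 → 0, fb=1
25: 0100000100011101 → 0, fb=0
26: 1000001000111010 → 1, fb=1
27: 0000010001110101 → 0, fb=1
28: 0000100011101011 → 0, fb=0
29: 0001000111010110 → 0, fb=1
30: 0010001110101101 → 0, fb=1
31: 0100011101011011 → 0, fb=1
32: 1000111010110111 → 1, fb=0
33: 0001110101101110 → 0, fb=0
34: 0011101011011100 → 0, fb=0
35: 0111010110111000 → 0, fb=1
36: 1110101101110001 → 1, fb=0
37: 1101011011100010 → 1, fb=1
38: 1010110111000101 → 1, fb=1
39: 0101101110001011 → 0, fb=1
40: 1011011100010111 → 1, fb=0
41: 0110111000101110 → 0, fb=0
42: 1101110001011100 → 1, fb=1
43: 1011100010111001 → 1, fb=1
44: 0111000101110011 → 0, fb=0
45: 1110001011100110 → 1, fb=0
46: 1100010111001100 → 1, fb=0
47: 1000101110011000 → 1, fb=1
48: 0001011100110001 → 0, fb=0
49: 0010111001100010 → 0, fb=0
50: 0101110011000100 → 0, fb=0
51: 1011100110001000 → 1, fb=1
52: 0111001100010001 → 0, fb=0
53: 1110011000100010 → 1, fb=1
54: 1100110001000101 → 1, fb=0
55: 1001100010001010 → 1, fb=0
56: 0011000100010100 → 0, fb=0
57: 0110001000101000 → 0, fb=1
58: 1100010001010001 → 1, fb=0
59: 1000100010100010 → 1, fb=1
60: 0001000101000101 → 0, fb=1
61: 0010001010001011 → 0, fb=1
62: 0100010100010111 → 0, fb=1
63: 1000101000101111 → 1, fb=1
64: 0001010001011111 → 0, fb=0
65: 0010100010111110 → 0, fb=1
66: 0101000101111101 → 0, fb=1
67: 1010001011111011 → 1, fb=0
68: 0100010111110110 → 0, fb=1
69: 1000101111101101 → 1, fb=1
70: 0001011111011011 → 0, fb=0
71: 0010111110110110 → 0, fb=0
72: 0101111101101100 → 0, fb=0
73: 1011111011011000 → 1, fb=0
74: 0111110110110000 → 0, fb=1
75: 1111101101100001 → 1, fb=1
76: 1111011011000011 → 1, fb=0
77: 1110110110000110 → 1, fb=1
78: 1101101100001101 → 1, fb=0
79: 1011011000011010 → 1, fb=0
80: 0110110000110100 → 0, fb=0
81: 1101100001101000 → 1, fb=0
82: 1011000011010000 → 1, fb=1
83: 0110000110100001 → 0, fb=1
84: 1100001101000011 → 1, fb=1
85: 1000011010000111 → 1, fb=0
86: 0000110100001110 → 0, fb=1
87: 0001101000011101 → 0, fb=1
88: 0011010000111011 → 0, fb=1
89: 0110100001110111 → 0, fb=1
90: 1101000011101111 → 1, fb=0
91: 1010000111011110 → 1, fb=0
92: 0100001110111100 → 0, fb=0
93: 1000011101111000 → 1, fb=0
94: 0000111011110000 → 0, fb=1
95: 0001110111100001 → 0, fb=0
96: 0011101111000010 → 0, fb=0
97: 0111011110000100 → 0, fb=1
98: 1110111100001001 → 1, fb=1
99: 1101111000010011 → 1, fb=1

0100011000001010101011110010000010001110101101110001011100110001000101000101111101101100001101000011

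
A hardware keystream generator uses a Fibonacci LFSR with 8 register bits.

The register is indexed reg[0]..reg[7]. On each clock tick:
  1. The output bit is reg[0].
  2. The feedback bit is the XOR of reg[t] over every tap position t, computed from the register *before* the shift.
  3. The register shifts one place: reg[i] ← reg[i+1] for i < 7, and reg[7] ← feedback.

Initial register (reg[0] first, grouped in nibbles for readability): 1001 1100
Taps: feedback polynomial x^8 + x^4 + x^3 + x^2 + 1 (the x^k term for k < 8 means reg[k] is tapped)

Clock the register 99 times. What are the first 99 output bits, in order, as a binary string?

100111001100010110100100010100101010011101110110011110111111010011001101010001100000111010101011111

step | reg (before) | out | fb
   0 | 10011100 | 1 | 1
   1 | 00111001 | 0 | 1
   2 | 01110011 | 0 | 0
   3 | 11100110 | 1 | 0
   4 | 11001100 | 1 | 0
   5 | 10011000 | 1 | 1
   6 | 00110001 | 0 | 0
   7 | 01100010 | 0 | 1
   8 | 11000101 | 1 | 1
   9 | 10001011 | 1 | 0
  10 | 00010110 | 0 | 1
  11 | 00101101 | 0 | 0
  12 | 01011010 | 0 | 0
  13 | 10110100 | 1 | 1
  14 | 01101001 | 0 | 0
  15 | 11010010 | 1 | 0
  16 | 10100100 | 1 | 0
  17 | 01001000 | 0 | 1
  18 | 10010001 | 1 | 0
  19 | 00100010 | 0 | 1
  20 | 01000101 | 0 | 0
  21 | 10001010 | 1 | 0
  22 | 00010100 | 0 | 1
  23 | 00101001 | 0 | 0
  24 | 01010010 | 0 | 1
  25 | 10100101 | 1 | 0
  26 | 01001010 | 0 | 1
  27 | 10010101 | 1 | 0
  28 | 00101010 | 0 | 0
  29 | 01010100 | 0 | 1
  30 | 10101001 | 1 | 1
  31 | 01010011 | 0 | 1
  32 | 10100111 | 1 | 0
  33 | 01001110 | 0 | 1
  34 | 10011101 | 1 | 1
  35 | 00111011 | 0 | 1
  36 | 01110111 | 0 | 0
  37 | 11101110 | 1 | 1
  38 | 11011101 | 1 | 1
  39 | 10111011 | 1 | 0
  40 | 01110110 | 0 | 0
  41 | 11101100 | 1 | 1
  42 | 11011001 | 1 | 1
  43 | 10110011 | 1 | 1
  44 | 01100111 | 0 | 1
  45 | 11001111 | 1 | 0
  46 | 10011110 | 1 | 1
  47 | 00111101 | 0 | 1
  48 | 01111011 | 0 | 1
  49 | 11110111 | 1 | 1
  50 | 11101111 | 1 | 1
  51 | 11011111 | 1 | 1
  52 | 10111111 | 1 | 0
  53 | 01111110 | 0 | 1
  54 | 11111101 | 1 | 0
  55 | 11111010 | 1 | 0
  56 | 11110100 | 1 | 1
  57 | 11101001 | 1 | 1
  58 | 11010011 | 1 | 0
  59 | 10100110 | 1 | 0
  60 | 01001100 | 0 | 1
  61 | 10011001 | 1 | 1
  62 | 00110011 | 0 | 0
  63 | 01100110 | 0 | 1
  64 | 11001101 | 1 | 0
  65 | 10011010 | 1 | 1
  66 | 00110101 | 0 | 0
  67 | 01101010 | 0 | 0
  68 | 11010100 | 1 | 0
  69 | 10101000 | 1 | 1
  70 | 01010001 | 0 | 1
  71 | 10100011 | 1 | 0
  72 | 01000110 | 0 | 0
  73 | 10001100 | 1 | 0
  74 | 00011000 | 0 | 0
  75 | 00110000 | 0 | 0
  76 | 01100000 | 0 | 1
  77 | 11000001 | 1 | 1
  78 | 10000011 | 1 | 1
  79 | 00000111 | 0 | 0
  80 | 00001110 | 0 | 1
  81 | 00011101 | 0 | 0
  82 | 00111010 | 0 | 1
  83 | 01110101 | 0 | 0
  84 | 11101010 | 1 | 1
  85 | 11010101 | 1 | 0
  86 | 10101010 | 1 | 1
  87 | 01010101 | 0 | 1
  88 | 10101011 | 1 | 1
  89 | 01010111 | 0 | 1
  90 | 10101111 | 1 | 1
  91 | 01011111 | 0 | 0
  92 | 10111110 | 1 | 0
  93 | 01111100 | 0 | 1
  94 | 11111001 | 1 | 0
  95 | 11110010 | 1 | 1
  96 | 11100101 | 1 | 0
  97 | 11001010 | 1 | 0
  98 | 10010100 | 1 | 0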